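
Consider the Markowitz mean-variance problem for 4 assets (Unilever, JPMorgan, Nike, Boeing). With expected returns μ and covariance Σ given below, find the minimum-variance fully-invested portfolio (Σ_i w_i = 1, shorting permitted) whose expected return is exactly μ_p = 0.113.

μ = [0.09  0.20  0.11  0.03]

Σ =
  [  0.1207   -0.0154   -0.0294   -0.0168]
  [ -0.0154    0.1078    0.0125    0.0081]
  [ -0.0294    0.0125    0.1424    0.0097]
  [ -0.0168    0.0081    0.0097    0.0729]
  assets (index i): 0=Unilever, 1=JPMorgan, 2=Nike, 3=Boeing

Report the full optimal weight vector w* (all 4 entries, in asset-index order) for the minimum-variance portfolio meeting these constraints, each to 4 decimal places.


g=Σ⁻¹μ = [1.2451  1.9080  0.8365  0.3751]
h=Σ⁻¹𝟙 = [13.4519  9.1642  7.9915  14.7359]
a=μᵀg=0.596917  b=𝟙ᵀg=4.364661  c=𝟙ᵀh=45.343507  D=ac−b²=8.016036
λ₁=(c·0.113−b)/D = (45.343507·0.113−4.364661)/8.016036 = 0.094705
λ₂=(a−b·0.113)/D = (0.596917−4.364661·0.113)/8.016036 = 0.012938
w* = 0.094705·g + 0.012938·h:
  w_0 = 0.094705·1.2451 + 0.012938·13.4519 = 0.2920  (Unilever)
  w_1 = 0.094705·1.9080 + 0.012938·9.1642 = 0.2993  (JPMorgan)
  w_2 = 0.094705·0.8365 + 0.012938·7.9915 = 0.1826  (Nike)
  w_3 = 0.094705·0.3751 + 0.012938·14.7359 = 0.2262  (Boeing)
Σw_i=1.0000  μᵀw=0.1130
σ²=wᵀΣw=λ₁·μ_p+λ₂ = 0.094705·0.113 + 0.012938 = 0.023639 ≈ 0.0236

0.2920  0.2993  0.1826  0.2262


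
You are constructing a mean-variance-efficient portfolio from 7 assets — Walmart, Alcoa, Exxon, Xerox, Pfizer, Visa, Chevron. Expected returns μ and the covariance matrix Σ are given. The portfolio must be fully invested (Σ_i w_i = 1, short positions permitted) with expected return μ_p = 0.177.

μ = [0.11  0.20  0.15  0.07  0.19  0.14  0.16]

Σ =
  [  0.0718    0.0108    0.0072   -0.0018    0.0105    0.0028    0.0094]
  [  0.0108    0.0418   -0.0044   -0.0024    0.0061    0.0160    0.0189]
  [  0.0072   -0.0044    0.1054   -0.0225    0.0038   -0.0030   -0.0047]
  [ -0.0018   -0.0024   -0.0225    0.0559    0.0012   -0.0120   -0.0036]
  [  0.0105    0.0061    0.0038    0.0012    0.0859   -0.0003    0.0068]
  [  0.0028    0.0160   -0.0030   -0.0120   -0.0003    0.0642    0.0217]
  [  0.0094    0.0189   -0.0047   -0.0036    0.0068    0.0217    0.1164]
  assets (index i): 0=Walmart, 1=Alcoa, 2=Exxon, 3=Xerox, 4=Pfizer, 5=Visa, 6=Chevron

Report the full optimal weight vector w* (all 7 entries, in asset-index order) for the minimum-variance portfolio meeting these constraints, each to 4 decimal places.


u=Σ⁻¹μ = [0.4121  3.9757  2.1275  2.6321  1.7174  1.6153  0.4616]
v=Σ⁻¹𝟙 = [8.3409  16.2113  16.0684  28.8443  8.1504  16.2291  3.3245]
a=μᵀu=1.970139  b=𝟙ᵀu=12.941682  c=𝟙ᵀv=97.168847  D=ac−b²=23.949005
λ₁=(c·0.177−b)/D = (97.168847·0.177−12.941682)/23.949005 = 0.177761
λ₂=(a−b·0.177)/D = (1.970139−12.941682·0.177)/23.949005 = -0.013384
w* = 0.177761·u + -0.013384·v:
  w_0 = 0.177761·0.4121 + -0.013384·8.3409 = -0.0384  (Walmart)
  w_1 = 0.177761·3.9757 + -0.013384·16.2113 = 0.4897  (Alcoa)
  w_2 = 0.177761·2.1275 + -0.013384·16.0684 = 0.1631  (Exxon)
  w_3 = 0.177761·2.6321 + -0.013384·28.8443 = 0.0818  (Xerox)
  w_4 = 0.177761·1.7174 + -0.013384·8.1504 = 0.1962  (Pfizer)
  w_5 = 0.177761·1.6153 + -0.013384·16.2291 = 0.0699  (Visa)
  w_6 = 0.177761·0.4616 + -0.013384·3.3245 = 0.0376  (Chevron)
Σw_i=1.0000  μᵀw=0.1770
σ²=wᵀΣw=λ₁·μ_p+λ₂ = 0.177761·0.177 + -0.013384 = 0.018080 ≈ 0.0181

-0.0384  0.4897  0.1631  0.0818  0.1962  0.0699  0.0376


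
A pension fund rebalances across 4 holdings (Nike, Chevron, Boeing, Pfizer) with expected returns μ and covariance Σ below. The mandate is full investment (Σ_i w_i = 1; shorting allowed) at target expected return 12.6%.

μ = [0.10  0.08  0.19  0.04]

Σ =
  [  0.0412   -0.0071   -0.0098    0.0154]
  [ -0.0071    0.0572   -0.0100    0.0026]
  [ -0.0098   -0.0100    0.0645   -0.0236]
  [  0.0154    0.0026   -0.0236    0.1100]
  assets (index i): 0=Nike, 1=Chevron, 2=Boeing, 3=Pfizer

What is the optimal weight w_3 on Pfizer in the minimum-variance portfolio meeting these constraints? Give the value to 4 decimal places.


u=Σ⁻¹μ = [3.5908  2.5362  4.1364  0.6884]
v=Σ⁻¹𝟙 = [31.6252  25.8453  27.9965  10.0590]
a=μᵀu=1.375431  b=𝟙ᵀu=10.951832  c=𝟙ᵀv=95.525962  D=ac−b²=11.446782
λ₁=(c·0.126−b)/D = (95.525962·0.126−10.951832)/11.446782 = 0.094737
λ₂=(a−b·0.126)/D = (1.375431−10.951832·0.126)/11.446782 = -0.000393
w* = 0.094737·u + -0.000393·v:
  w_0 = 0.094737·3.5908 + -0.000393·31.6252 = 0.3278  (Nike)
  w_1 = 0.094737·2.5362 + -0.000393·25.8453 = 0.2301  (Chevron)
  w_2 = 0.094737·4.1364 + -0.000393·27.9965 = 0.3809  (Boeing)
  w_3 = 0.094737·0.6884 + -0.000393·10.0590 = 0.0613  (Pfizer)
Σw_i=1.0000  μᵀw=0.1260
σ²=wᵀΣw=λ₁·μ_p+λ₂ = 0.094737·0.126 + -0.000393 = 0.011544 ≈ 0.0115

0.0613


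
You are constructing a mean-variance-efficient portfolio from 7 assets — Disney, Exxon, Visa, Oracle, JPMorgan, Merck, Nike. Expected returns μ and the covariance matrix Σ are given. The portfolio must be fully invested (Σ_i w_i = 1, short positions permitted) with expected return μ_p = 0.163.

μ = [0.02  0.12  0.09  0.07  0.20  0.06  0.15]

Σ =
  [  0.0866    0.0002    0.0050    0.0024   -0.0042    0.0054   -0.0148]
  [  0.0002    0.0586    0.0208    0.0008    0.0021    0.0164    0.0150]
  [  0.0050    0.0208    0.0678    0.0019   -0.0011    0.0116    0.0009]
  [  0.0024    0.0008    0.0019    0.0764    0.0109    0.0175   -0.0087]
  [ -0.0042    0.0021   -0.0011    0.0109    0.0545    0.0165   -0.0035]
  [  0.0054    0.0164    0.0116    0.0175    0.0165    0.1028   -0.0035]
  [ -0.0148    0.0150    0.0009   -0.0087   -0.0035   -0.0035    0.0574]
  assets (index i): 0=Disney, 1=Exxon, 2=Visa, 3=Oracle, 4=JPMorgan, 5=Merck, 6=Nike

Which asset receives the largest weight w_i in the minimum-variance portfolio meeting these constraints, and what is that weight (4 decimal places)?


JPMorgan (0.4829)

x=Σ⁻¹μ = [0.8561  0.8764  1.0623  0.7158  3.8780  -0.3662  2.9109]
y=Σ⁻¹𝟙 = [15.1430  5.7252  11.0762  11.7023  17.8206  2.6887  22.6805]
a=μᵀx=1.458279  b=𝟙ᵀx=9.933437  c=𝟙ᵀy=86.836663  D=ac−b²=27.958904
λ₁=(c·0.163−b)/D = (86.836663·0.163−9.933437)/27.958904 = 0.150969
λ₂=(a−b·0.163)/D = (1.458279−9.933437·0.163)/27.958904 = -0.005754
w* = 0.150969·x + -0.005754·y:
  w_0 = 0.150969·0.8561 + -0.005754·15.1430 = 0.0421  (Disney)
  w_1 = 0.150969·0.8764 + -0.005754·5.7252 = 0.0994  (Exxon)
  w_2 = 0.150969·1.0623 + -0.005754·11.0762 = 0.0966  (Visa)
  w_3 = 0.150969·0.7158 + -0.005754·11.7023 = 0.0407  (Oracle)
  w_4 = 0.150969·3.8780 + -0.005754·17.8206 = 0.4829  (JPMorgan)
  w_5 = 0.150969·-0.3662 + -0.005754·2.6887 = -0.0708  (Merck)
  w_6 = 0.150969·2.9109 + -0.005754·22.6805 = 0.3090  (Nike)
Σw_i=1.0000  μᵀw=0.1630
σ²=wᵀΣw=λ₁·μ_p+λ₂ = 0.150969·0.163 + -0.005754 = 0.018854 ≈ 0.0189


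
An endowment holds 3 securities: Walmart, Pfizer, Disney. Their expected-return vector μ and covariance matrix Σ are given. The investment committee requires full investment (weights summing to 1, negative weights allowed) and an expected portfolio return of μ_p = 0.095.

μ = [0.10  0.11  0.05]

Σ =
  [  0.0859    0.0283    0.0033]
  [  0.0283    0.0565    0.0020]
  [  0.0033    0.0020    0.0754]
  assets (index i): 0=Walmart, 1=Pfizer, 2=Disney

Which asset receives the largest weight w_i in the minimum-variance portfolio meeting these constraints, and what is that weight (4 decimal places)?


g=Σ⁻¹μ = [0.6070  1.6218  0.5935]
h=Σ⁻¹𝟙 = [6.5548  13.9697  12.6052]
a=μᵀg=0.268782  b=𝟙ᵀg=2.822409  c=𝟙ᵀh=33.129700  D=ac−b²=0.938682
λ₁=(c·0.095−b)/D = (33.129700·0.095−2.822409)/0.938682 = 0.346137
λ₂=(a−b·0.095)/D = (0.268782−2.822409·0.095)/0.938682 = 0.000696
w* = 0.346137·g + 0.000696·h:
  w_0 = 0.346137·0.6070 + 0.000696·6.5548 = 0.2147  (Walmart)
  w_1 = 0.346137·1.6218 + 0.000696·13.9697 = 0.5711  (Pfizer)
  w_2 = 0.346137·0.5935 + 0.000696·12.6052 = 0.2142  (Disney)
Σw_i=1.0000  μᵀw=0.0950
σ²=wᵀΣw=λ₁·μ_p+λ₂ = 0.346137·0.095 + 0.000696 = 0.033579 ≈ 0.0336

Pfizer (0.5711)


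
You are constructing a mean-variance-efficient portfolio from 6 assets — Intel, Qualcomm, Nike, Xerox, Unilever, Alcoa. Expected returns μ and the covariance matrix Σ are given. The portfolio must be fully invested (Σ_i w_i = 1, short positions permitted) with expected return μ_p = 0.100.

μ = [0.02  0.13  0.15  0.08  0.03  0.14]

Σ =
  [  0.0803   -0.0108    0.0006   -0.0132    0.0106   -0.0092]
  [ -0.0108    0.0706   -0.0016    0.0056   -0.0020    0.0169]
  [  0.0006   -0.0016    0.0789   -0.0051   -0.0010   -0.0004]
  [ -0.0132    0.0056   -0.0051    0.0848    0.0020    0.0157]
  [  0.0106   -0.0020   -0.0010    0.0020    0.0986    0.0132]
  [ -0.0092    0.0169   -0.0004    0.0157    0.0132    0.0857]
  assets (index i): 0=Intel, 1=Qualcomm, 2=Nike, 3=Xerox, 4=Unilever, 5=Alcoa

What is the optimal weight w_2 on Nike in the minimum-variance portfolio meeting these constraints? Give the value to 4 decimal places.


0.2310

g=Σ⁻¹μ = [0.7199  1.6389  1.9905  0.8372  0.0989  1.2284]
h=Σ⁻¹𝟙 = [16.1902  14.4586  13.7973  12.6894  7.6240  7.1209]
a=μᵀg=0.767951  b=𝟙ᵀg=6.513808  c=𝟙ᵀh=71.880334  D=ac−b²=12.770871
λ₁=(c·0.100−b)/D = (71.880334·0.100−6.513808)/12.770871 = 0.052794
λ₂=(a−b·0.100)/D = (0.767951−6.513808·0.100)/12.770871 = 0.009128
w* = 0.052794·g + 0.009128·h:
  w_0 = 0.052794·0.7199 + 0.009128·16.1902 = 0.1858  (Intel)
  w_1 = 0.052794·1.6389 + 0.009128·14.4586 = 0.2185  (Qualcomm)
  w_2 = 0.052794·1.9905 + 0.009128·13.7973 = 0.2310  (Nike)
  w_3 = 0.052794·0.8372 + 0.009128·12.6894 = 0.1600  (Xerox)
  w_4 = 0.052794·0.0989 + 0.009128·7.6240 = 0.0748  (Unilever)
  w_5 = 0.052794·1.2284 + 0.009128·7.1209 = 0.1298  (Alcoa)
Σw_i=1.0000  μᵀw=0.1000
σ²=wᵀΣw=λ₁·μ_p+λ₂ = 0.052794·0.100 + 0.009128 = 0.014407 ≈ 0.0144


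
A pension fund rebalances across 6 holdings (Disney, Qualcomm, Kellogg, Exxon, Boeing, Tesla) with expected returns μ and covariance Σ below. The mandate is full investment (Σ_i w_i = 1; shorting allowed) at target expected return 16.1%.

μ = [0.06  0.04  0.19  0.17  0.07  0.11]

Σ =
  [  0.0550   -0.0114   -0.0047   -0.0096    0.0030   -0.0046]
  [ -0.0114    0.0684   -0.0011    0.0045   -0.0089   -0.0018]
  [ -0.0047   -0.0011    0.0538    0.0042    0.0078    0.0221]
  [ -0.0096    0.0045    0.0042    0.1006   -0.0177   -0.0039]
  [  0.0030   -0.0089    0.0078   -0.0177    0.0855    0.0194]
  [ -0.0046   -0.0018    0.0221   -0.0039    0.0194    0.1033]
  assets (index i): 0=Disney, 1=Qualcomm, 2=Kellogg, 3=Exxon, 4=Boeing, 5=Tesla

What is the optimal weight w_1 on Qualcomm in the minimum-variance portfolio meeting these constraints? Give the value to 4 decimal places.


p=Σ⁻¹μ = [1.8772  0.9492  3.2949  1.8530  0.8506  0.3703]
q=Σ⁻¹𝟙 = [25.8322  20.1323  15.9440  13.3291  12.8607  5.8586]
a=μᵀp=1.191919  b=𝟙ᵀp=9.195228  c=𝟙ᵀq=93.956910  D=ac−b²=27.436815
λ₁=(c·0.161−b)/D = (93.956910·0.161−9.195228)/27.436815 = 0.216200
λ₂=(a−b·0.161)/D = (1.191919−9.195228·0.161)/27.436815 = -0.010516
w* = 0.216200·p + -0.010516·q:
  w_0 = 0.216200·1.8772 + -0.010516·25.8322 = 0.1342  (Disney)
  w_1 = 0.216200·0.9492 + -0.010516·20.1323 = -0.0065  (Qualcomm)
  w_2 = 0.216200·3.2949 + -0.010516·15.9440 = 0.5447  (Kellogg)
  w_3 = 0.216200·1.8530 + -0.010516·13.3291 = 0.2605  (Exxon)
  w_4 = 0.216200·0.8506 + -0.010516·12.8607 = 0.0487  (Boeing)
  w_5 = 0.216200·0.3703 + -0.010516·5.8586 = 0.0184  (Tesla)
Σw_i=1.0000  μᵀw=0.1610
σ²=wᵀΣw=λ₁·μ_p+λ₂ = 0.216200·0.161 + -0.010516 = 0.024293 ≈ 0.0243

-0.0065


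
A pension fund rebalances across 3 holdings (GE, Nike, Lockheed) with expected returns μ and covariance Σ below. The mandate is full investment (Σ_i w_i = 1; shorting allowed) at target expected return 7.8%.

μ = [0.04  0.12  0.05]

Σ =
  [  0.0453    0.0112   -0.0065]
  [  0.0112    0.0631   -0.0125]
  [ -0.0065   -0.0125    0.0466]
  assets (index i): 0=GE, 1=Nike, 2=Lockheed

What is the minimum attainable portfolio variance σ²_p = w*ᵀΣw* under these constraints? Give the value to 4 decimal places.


0.0167

g=Σ⁻¹μ = [0.6028  2.1375  1.7304]
h=Σ⁻¹𝟙 = [21.8841  17.7631  29.2765]
a=μᵀg=0.367138  b=𝟙ᵀg=4.470768  c=𝟙ᵀh=68.923780  D=ac−b²=5.316778
λ₁=(c·0.078−b)/D = (68.923780·0.078−4.470768)/5.316778 = 0.170270
λ₂=(a−b·0.078)/D = (0.367138−4.470768·0.078)/5.316778 = 0.003464
w* = 0.170270·g + 0.003464·h:
  w_0 = 0.170270·0.6028 + 0.003464·21.8841 = 0.1785  (GE)
  w_1 = 0.170270·2.1375 + 0.003464·17.7631 = 0.4255  (Nike)
  w_2 = 0.170270·1.7304 + 0.003464·29.2765 = 0.3961  (Lockheed)
Σw_i=1.0000  μᵀw=0.0780
σ²=wᵀΣw=λ₁·μ_p+λ₂ = 0.170270·0.078 + 0.003464 = 0.016745 ≈ 0.0167


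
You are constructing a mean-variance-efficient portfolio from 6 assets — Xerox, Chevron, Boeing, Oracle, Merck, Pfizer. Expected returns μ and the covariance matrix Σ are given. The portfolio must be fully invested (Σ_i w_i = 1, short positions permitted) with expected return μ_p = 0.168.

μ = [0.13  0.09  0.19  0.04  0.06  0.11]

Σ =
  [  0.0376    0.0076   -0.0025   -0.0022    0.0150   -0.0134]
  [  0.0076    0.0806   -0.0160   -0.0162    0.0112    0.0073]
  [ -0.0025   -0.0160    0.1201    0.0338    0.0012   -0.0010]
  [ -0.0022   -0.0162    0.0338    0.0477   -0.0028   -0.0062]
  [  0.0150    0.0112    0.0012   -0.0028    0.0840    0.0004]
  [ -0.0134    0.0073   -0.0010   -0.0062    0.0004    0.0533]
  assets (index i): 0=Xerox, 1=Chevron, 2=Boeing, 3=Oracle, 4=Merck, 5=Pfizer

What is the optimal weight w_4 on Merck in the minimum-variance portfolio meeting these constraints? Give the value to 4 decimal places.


-0.1130

x=Σ⁻¹μ = [4.6768  0.8648  1.6625  0.5735  -0.2561  3.2210]
y=Σ⁻¹𝟙 = [34.4161  12.1785  2.7499  28.8119  4.9177  29.1124]
a=μᵀx=1.363583  b=𝟙ᵀx=10.742540  c=𝟙ᵀy=112.186467  D=ac−b²=37.573382
λ₁=(c·0.168−b)/D = (112.186467·0.168−10.742540)/37.573382 = 0.215706
λ₂=(a−b·0.168)/D = (1.363583−10.742540·0.168)/37.573382 = -0.011741
w* = 0.215706·x + -0.011741·y:
  w_0 = 0.215706·4.6768 + -0.011741·34.4161 = 0.6047  (Xerox)
  w_1 = 0.215706·0.8648 + -0.011741·12.1785 = 0.0436  (Chevron)
  w_2 = 0.215706·1.6625 + -0.011741·2.7499 = 0.3263  (Boeing)
  w_3 = 0.215706·0.5735 + -0.011741·28.8119 = -0.2146  (Oracle)
  w_4 = 0.215706·-0.2561 + -0.011741·4.9177 = -0.1130  (Merck)
  w_5 = 0.215706·3.2210 + -0.011741·29.1124 = 0.3530  (Pfizer)
Σw_i=1.0000  μᵀw=0.1680
σ²=wᵀΣw=λ₁·μ_p+λ₂ = 0.215706·0.168 + -0.011741 = 0.024497 ≈ 0.0245


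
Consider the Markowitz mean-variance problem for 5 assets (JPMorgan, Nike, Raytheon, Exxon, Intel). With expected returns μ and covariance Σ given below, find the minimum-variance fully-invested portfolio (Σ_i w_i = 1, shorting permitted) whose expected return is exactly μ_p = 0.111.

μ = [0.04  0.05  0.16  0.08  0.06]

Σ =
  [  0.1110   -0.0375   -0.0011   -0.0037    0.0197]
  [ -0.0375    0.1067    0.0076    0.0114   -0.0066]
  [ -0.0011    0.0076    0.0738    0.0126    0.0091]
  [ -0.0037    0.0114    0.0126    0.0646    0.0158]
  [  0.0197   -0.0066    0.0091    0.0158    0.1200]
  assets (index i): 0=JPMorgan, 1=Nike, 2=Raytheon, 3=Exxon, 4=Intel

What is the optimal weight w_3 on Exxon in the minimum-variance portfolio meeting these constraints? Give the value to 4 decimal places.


u=Σ⁻¹μ = [0.5208  0.4415  1.9775  0.7584  0.1890]
v=Σ⁻¹𝟙 = [12.7836  12.2732  10.0286  10.9384  4.7090]
a=μᵀu=0.431322  b=𝟙ᵀu=3.887192  c=𝟙ᵀv=50.732813  D=ac−b²=6.771920
λ₁=(c·0.111−b)/D = (50.732813·0.111−3.887192)/6.771920 = 0.257556
λ₂=(a−b·0.111)/D = (0.431322−3.887192·0.111)/6.771920 = -0.000023
w* = 0.257556·u + -0.000023·v:
  w_0 = 0.257556·0.5208 + -0.000023·12.7836 = 0.1339  (JPMorgan)
  w_1 = 0.257556·0.4415 + -0.000023·12.2732 = 0.1134  (Nike)
  w_2 = 0.257556·1.9775 + -0.000023·10.0286 = 0.5091  (Raytheon)
  w_3 = 0.257556·0.7584 + -0.000023·10.9384 = 0.1951  (Exxon)
  w_4 = 0.257556·0.1890 + -0.000023·4.7090 = 0.0486  (Intel)
Σw_i=1.0000  μᵀw=0.1110
σ²=wᵀΣw=λ₁·μ_p+λ₂ = 0.257556·0.111 + -0.000023 = 0.028566 ≈ 0.0286

0.1951


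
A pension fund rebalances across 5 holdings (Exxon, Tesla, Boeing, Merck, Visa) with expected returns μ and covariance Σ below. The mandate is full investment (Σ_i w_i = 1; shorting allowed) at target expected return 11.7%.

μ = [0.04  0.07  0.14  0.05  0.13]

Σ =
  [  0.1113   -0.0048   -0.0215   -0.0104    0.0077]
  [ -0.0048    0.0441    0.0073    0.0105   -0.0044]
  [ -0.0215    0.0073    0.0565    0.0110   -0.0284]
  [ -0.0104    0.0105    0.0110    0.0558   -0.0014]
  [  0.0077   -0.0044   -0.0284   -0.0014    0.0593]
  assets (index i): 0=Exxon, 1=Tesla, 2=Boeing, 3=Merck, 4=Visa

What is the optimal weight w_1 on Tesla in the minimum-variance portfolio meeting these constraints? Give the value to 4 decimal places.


u=Σ⁻¹μ = [1.0660  1.3358  5.0027  -0.0287  4.5481]
v=Σ⁻¹𝟙 = [15.4407  19.1674  35.9277  10.9564  33.7459]
a=μᵀu=1.426349  b=𝟙ᵀu=11.924006  c=𝟙ᵀv=115.238062  D=ac−b²=22.187826
λ₁=(c·0.117−b)/D = (115.238062·0.117−11.924006)/22.187826 = 0.070257
λ₂=(a−b·0.117)/D = (1.426349−11.924006·0.117)/22.187826 = 0.001408
w* = 0.070257·u + 0.001408·v:
  w_0 = 0.070257·1.0660 + 0.001408·15.4407 = 0.0966  (Exxon)
  w_1 = 0.070257·1.3358 + 0.001408·19.1674 = 0.1208  (Tesla)
  w_2 = 0.070257·5.0027 + 0.001408·35.9277 = 0.4021  (Boeing)
  w_3 = 0.070257·-0.0287 + 0.001408·10.9564 = 0.0134  (Merck)
  w_4 = 0.070257·4.5481 + 0.001408·33.7459 = 0.3671  (Visa)
Σw_i=1.0000  μᵀw=0.1170
σ²=wᵀΣw=λ₁·μ_p+λ₂ = 0.070257·0.117 + 0.001408 = 0.009628 ≈ 0.0096

0.1208


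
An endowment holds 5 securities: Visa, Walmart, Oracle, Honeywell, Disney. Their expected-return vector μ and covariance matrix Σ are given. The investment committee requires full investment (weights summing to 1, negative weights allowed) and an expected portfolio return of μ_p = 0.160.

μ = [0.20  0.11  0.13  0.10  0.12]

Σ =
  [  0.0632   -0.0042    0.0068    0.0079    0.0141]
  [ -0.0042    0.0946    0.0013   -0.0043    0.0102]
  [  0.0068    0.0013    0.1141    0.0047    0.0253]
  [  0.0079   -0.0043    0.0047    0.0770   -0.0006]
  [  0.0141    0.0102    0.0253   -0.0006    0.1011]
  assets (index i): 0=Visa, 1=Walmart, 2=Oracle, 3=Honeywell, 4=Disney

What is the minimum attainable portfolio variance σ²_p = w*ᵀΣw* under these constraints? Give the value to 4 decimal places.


x=Σ⁻¹μ = [2.9338  1.2797  0.8074  1.0234  0.4527]
y=Σ⁻¹𝟙 = [13.1832  11.0233  6.1486  11.9174  5.4725]
a=μᵀx=0.989148  b=𝟙ᵀx=6.496956  c=𝟙ᵀy=47.744960  D=ac−b²=5.016397
λ₁=(c·0.160−b)/D = (47.744960·0.160−6.496956)/5.016397 = 0.227701
λ₂=(a−b·0.160)/D = (0.989148−6.496956·0.160)/5.016397 = -0.010040
w* = 0.227701·x + -0.010040·y:
  w_0 = 0.227701·2.9338 + -0.010040·13.1832 = 0.5357  (Visa)
  w_1 = 0.227701·1.2797 + -0.010040·11.0233 = 0.1807  (Walmart)
  w_2 = 0.227701·0.8074 + -0.010040·6.1486 = 0.1221  (Oracle)
  w_3 = 0.227701·1.0234 + -0.010040·11.9174 = 0.1134  (Honeywell)
  w_4 = 0.227701·0.4527 + -0.010040·5.4725 = 0.0481  (Disney)
Σw_i=1.0000  μᵀw=0.1600
σ²=wᵀΣw=λ₁·μ_p+λ₂ = 0.227701·0.160 + -0.010040 = 0.026392 ≈ 0.0264

0.0264


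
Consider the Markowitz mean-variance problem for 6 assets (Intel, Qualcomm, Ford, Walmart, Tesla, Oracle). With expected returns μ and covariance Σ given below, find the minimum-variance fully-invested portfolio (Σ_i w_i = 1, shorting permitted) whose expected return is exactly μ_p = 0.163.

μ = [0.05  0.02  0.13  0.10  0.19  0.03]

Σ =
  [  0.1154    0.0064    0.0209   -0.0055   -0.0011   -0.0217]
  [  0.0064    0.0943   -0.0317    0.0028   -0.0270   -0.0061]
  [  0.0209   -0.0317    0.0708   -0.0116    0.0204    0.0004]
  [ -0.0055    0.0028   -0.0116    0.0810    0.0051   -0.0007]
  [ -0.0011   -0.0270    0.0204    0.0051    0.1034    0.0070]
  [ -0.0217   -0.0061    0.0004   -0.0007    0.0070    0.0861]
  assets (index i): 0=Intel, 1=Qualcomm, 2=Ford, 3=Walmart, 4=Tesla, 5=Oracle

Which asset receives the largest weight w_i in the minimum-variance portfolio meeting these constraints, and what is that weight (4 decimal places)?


Tesla (0.4770)

u=Σ⁻¹μ = [0.1090  1.3971  2.1724  1.4018  1.6828  0.3394]
v=Σ⁻¹𝟙 = [7.2457  20.1959  20.6776  14.6398  9.2629  14.1413]
a=μᵀu=0.785893  b=𝟙ᵀu=7.102468  c=𝟙ᵀv=86.163279  D=ac−b²=17.270060
λ₁=(c·0.163−b)/D = (86.163279·0.163−7.102468)/17.270060 = 0.401976
λ₂=(a−b·0.163)/D = (0.785893−7.102468·0.163)/17.270060 = -0.021529
w* = 0.401976·u + -0.021529·v:
  w_0 = 0.401976·0.1090 + -0.021529·7.2457 = -0.1122  (Intel)
  w_1 = 0.401976·1.3971 + -0.021529·20.1959 = 0.1268  (Qualcomm)
  w_2 = 0.401976·2.1724 + -0.021529·20.6776 = 0.4281  (Ford)
  w_3 = 0.401976·1.4018 + -0.021529·14.6398 = 0.2483  (Walmart)
  w_4 = 0.401976·1.6828 + -0.021529·9.2629 = 0.4770  (Tesla)
  w_5 = 0.401976·0.3394 + -0.021529·14.1413 = -0.1680  (Oracle)
Σw_i=1.0000  μᵀw=0.1630
σ²=wᵀΣw=λ₁·μ_p+λ₂ = 0.401976·0.163 + -0.021529 = 0.043993 ≈ 0.0440


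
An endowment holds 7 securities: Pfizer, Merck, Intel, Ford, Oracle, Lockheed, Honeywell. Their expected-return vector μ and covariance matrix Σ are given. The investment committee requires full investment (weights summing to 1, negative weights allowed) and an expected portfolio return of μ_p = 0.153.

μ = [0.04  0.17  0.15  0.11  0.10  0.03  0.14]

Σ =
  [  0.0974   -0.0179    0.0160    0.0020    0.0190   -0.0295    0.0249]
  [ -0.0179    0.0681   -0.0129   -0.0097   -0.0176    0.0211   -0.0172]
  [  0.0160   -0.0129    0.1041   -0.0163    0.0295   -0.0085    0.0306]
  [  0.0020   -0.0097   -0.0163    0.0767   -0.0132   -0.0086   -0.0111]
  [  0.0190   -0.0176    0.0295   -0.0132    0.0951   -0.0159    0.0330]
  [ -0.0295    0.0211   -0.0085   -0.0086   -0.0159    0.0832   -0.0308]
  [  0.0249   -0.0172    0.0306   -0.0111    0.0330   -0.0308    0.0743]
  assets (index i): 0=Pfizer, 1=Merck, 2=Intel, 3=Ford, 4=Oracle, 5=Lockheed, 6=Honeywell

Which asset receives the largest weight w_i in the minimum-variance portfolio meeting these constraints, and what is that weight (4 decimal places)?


Merck (0.4013)

x=Σ⁻¹μ = [0.3118  3.8043  1.3815  2.8515  0.9597  1.0629  2.5318]
y=Σ⁻¹𝟙 = [12.7290  23.4959  7.4199  24.5928  10.2689  23.3817  20.3821]
a=μᵀx=1.662405  b=𝟙ᵀx=12.903490  c=𝟙ᵀy=122.270303  D=ac−b²=36.762676
λ₁=(c·0.153−b)/D = (122.270303·0.153−12.903490)/36.762676 = 0.157874
λ₂=(a−b·0.153)/D = (1.662405−12.903490·0.153)/36.762676 = -0.008482
w* = 0.157874·x + -0.008482·y:
  w_0 = 0.157874·0.3118 + -0.008482·12.7290 = -0.0587  (Pfizer)
  w_1 = 0.157874·3.8043 + -0.008482·23.4959 = 0.4013  (Merck)
  w_2 = 0.157874·1.3815 + -0.008482·7.4199 = 0.1552  (Intel)
  w_3 = 0.157874·2.8515 + -0.008482·24.5928 = 0.2416  (Ford)
  w_4 = 0.157874·0.9597 + -0.008482·10.2689 = 0.0644  (Oracle)
  w_5 = 0.157874·1.0629 + -0.008482·23.3817 = -0.0305  (Lockheed)
  w_6 = 0.157874·2.5318 + -0.008482·20.3821 = 0.2268  (Honeywell)
Σw_i=1.0000  μᵀw=0.1530
σ²=wᵀΣw=λ₁·μ_p+λ₂ = 0.157874·0.153 + -0.008482 = 0.015672 ≈ 0.0157


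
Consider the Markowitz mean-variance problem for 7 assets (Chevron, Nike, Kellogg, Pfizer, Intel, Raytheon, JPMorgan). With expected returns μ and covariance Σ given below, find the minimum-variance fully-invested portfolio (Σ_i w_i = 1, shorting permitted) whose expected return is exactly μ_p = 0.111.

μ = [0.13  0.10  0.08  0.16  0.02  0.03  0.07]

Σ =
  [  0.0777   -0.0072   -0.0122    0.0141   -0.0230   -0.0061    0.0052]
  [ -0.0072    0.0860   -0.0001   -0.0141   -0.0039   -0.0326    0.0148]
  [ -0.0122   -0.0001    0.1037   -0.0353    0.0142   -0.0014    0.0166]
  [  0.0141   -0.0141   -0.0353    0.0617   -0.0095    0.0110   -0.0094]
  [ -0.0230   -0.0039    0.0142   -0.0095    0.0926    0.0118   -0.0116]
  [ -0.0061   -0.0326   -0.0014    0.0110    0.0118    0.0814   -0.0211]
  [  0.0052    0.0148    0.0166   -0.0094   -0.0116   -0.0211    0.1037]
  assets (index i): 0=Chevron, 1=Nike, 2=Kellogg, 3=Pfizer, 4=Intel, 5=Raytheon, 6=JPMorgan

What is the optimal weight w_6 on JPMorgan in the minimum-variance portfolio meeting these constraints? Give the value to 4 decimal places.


p=Σ⁻¹μ = [1.7656  2.2594  2.1511  3.9744  0.7779  0.9374  0.5577]
q=Σ⁻¹𝟙 = [18.2216  24.4000  17.8582  28.1748  15.2459  20.5175  10.8225]
a=μᵀp=1.346163  b=𝟙ᵀp=12.423452  c=𝟙ᵀq=135.240503  D=ac−b²=27.713672
λ₁=(c·0.111−b)/D = (135.240503·0.111−12.423452)/27.713672 = 0.093392
λ₂=(a−b·0.111)/D = (1.346163−12.423452·0.111)/27.713672 = -0.001185
w* = 0.093392·p + -0.001185·q:
  w_0 = 0.093392·1.7656 + -0.001185·18.2216 = 0.1433  (Chevron)
  w_1 = 0.093392·2.2594 + -0.001185·24.4000 = 0.1821  (Nike)
  w_2 = 0.093392·2.1511 + -0.001185·17.8582 = 0.1797  (Kellogg)
  w_3 = 0.093392·3.9744 + -0.001185·28.1748 = 0.3378  (Pfizer)
  w_4 = 0.093392·0.7779 + -0.001185·15.2459 = 0.0546  (Intel)
  w_5 = 0.093392·0.9374 + -0.001185·20.5175 = 0.0632  (Raytheon)
  w_6 = 0.093392·0.5577 + -0.001185·10.8225 = 0.0393  (JPMorgan)
Σw_i=1.0000  μᵀw=0.1110
σ²=wᵀΣw=λ₁·μ_p+λ₂ = 0.093392·0.111 + -0.001185 = 0.009182 ≈ 0.0092

0.0393


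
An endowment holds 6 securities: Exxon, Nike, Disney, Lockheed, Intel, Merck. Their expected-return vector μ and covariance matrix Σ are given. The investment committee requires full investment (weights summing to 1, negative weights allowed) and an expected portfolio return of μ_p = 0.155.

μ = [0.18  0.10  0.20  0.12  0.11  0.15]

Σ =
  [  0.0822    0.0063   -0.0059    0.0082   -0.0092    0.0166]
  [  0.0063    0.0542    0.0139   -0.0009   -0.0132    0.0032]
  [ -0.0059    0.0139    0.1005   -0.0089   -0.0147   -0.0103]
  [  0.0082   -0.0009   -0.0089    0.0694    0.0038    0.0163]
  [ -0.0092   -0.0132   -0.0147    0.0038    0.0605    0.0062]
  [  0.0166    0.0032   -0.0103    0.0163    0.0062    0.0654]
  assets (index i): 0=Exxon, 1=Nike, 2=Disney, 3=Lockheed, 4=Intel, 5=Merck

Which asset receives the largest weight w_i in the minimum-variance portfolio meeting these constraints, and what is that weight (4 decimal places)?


p=Σ⁻¹μ = [2.1478  1.5679  2.5893  1.3231  2.8816  1.4765]
q=Σ⁻¹𝟙 = [11.5000  19.2642  13.3849  11.7402  24.1427  8.3221]
a=μᵀp=1.758482  b=𝟙ᵀp=11.986250  c=𝟙ᵀq=88.354196  D=ac−b²=11.699043
λ₁=(c·0.155−b)/D = (88.354196·0.155−11.986250)/11.699043 = 0.146050
λ₂=(a−b·0.155)/D = (1.758482−11.986250·0.155)/11.699043 = -0.008495
w* = 0.146050·p + -0.008495·q:
  w_0 = 0.146050·2.1478 + -0.008495·11.5000 = 0.2160  (Exxon)
  w_1 = 0.146050·1.5679 + -0.008495·19.2642 = 0.0653  (Nike)
  w_2 = 0.146050·2.5893 + -0.008495·13.3849 = 0.2645  (Disney)
  w_3 = 0.146050·1.3231 + -0.008495·11.7402 = 0.0935  (Lockheed)
  w_4 = 0.146050·2.8816 + -0.008495·24.1427 = 0.2158  (Intel)
  w_5 = 0.146050·1.4765 + -0.008495·8.3221 = 0.1449  (Merck)
Σw_i=1.0000  μᵀw=0.1550
σ²=wᵀΣw=λ₁·μ_p+λ₂ = 0.146050·0.155 + -0.008495 = 0.014142 ≈ 0.0141

Disney (0.2645)


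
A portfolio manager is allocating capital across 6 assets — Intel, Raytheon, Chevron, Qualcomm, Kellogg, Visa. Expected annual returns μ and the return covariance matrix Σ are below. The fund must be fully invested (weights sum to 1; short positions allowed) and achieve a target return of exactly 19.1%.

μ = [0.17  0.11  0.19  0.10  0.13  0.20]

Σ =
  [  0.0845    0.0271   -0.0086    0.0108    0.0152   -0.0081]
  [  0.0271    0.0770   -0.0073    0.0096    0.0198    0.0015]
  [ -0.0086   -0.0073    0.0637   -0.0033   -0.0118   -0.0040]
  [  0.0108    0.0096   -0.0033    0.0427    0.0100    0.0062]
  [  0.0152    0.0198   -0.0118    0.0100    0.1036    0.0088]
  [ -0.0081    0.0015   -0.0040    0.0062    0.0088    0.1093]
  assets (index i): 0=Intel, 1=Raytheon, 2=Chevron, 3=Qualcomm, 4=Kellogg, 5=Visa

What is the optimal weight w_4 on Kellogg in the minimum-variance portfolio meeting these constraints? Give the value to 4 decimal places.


0.0798

u=Σ⁻¹μ = [2.0219  0.5998  3.7004  1.4749  0.9573  1.9461]
v=Σ⁻¹𝟙 = [8.7761  7.6719  20.5080  18.1967  6.7245  8.8711]
a=μᵀu=1.773946  b=𝟙ᵀu=10.700458  c=𝟙ᵀv=70.748384  D=ac−b²=11.003989
λ₁=(c·0.191−b)/D = (70.748384·0.191−10.700458)/11.003989 = 0.255588
λ₂=(a−b·0.191)/D = (1.773946−10.700458·0.191)/11.003989 = -0.024522
w* = 0.255588·u + -0.024522·v:
  w_0 = 0.255588·2.0219 + -0.024522·8.7761 = 0.3016  (Intel)
  w_1 = 0.255588·0.5998 + -0.024522·7.6719 = -0.0348  (Raytheon)
  w_2 = 0.255588·3.7004 + -0.024522·20.5080 = 0.4429  (Chevron)
  w_3 = 0.255588·1.4749 + -0.024522·18.1967 = -0.0693  (Qualcomm)
  w_4 = 0.255588·0.9573 + -0.024522·6.7245 = 0.0798  (Kellogg)
  w_5 = 0.255588·1.9461 + -0.024522·8.8711 = 0.2799  (Visa)
Σw_i=1.0000  μᵀw=0.1910
σ²=wᵀΣw=λ₁·μ_p+λ₂ = 0.255588·0.191 + -0.024522 = 0.024295 ≈ 0.0243


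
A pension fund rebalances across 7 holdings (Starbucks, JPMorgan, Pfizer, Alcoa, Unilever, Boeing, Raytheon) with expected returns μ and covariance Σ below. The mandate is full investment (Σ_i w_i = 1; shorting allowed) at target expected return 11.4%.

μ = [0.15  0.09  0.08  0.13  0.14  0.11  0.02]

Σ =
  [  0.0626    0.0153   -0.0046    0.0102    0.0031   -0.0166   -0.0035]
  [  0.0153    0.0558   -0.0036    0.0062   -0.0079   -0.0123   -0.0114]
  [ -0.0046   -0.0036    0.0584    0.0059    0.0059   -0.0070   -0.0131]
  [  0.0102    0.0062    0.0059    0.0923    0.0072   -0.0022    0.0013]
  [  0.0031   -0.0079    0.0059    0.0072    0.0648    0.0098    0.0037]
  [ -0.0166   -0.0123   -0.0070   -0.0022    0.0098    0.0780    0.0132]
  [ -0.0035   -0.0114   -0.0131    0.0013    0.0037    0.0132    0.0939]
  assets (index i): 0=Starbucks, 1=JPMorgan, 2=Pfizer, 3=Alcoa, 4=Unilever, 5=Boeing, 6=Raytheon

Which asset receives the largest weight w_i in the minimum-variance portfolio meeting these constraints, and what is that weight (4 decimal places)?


Starbucks (0.2258)

u=Σ⁻¹μ = [2.4672  1.7396  1.7613  0.8218  1.6606  2.1167  0.3875]
v=Σ⁻¹𝟙 = [16.3551  22.8911  23.5533  5.3544  11.1100  18.3718  14.2298]
a=μᵀu=1.247457  b=𝟙ᵀu=10.954699  c=𝟙ᵀv=111.865488  D=ac−b²=19.541923
λ₁=(c·0.114−b)/D = (111.865488·0.114−10.954699)/19.541923 = 0.092006
λ₂=(a−b·0.114)/D = (1.247457−10.954699·0.114)/19.541923 = -0.000071
w* = 0.092006·u + -0.000071·v:
  w_0 = 0.092006·2.4672 + -0.000071·16.3551 = 0.2258  (Starbucks)
  w_1 = 0.092006·1.7396 + -0.000071·22.8911 = 0.1584  (JPMorgan)
  w_2 = 0.092006·1.7613 + -0.000071·23.5533 = 0.1604  (Pfizer)
  w_3 = 0.092006·0.8218 + -0.000071·5.3544 = 0.0752  (Alcoa)
  w_4 = 0.092006·1.6606 + -0.000071·11.1100 = 0.1520  (Unilever)
  w_5 = 0.092006·2.1167 + -0.000071·18.3718 = 0.1934  (Boeing)
  w_6 = 0.092006·0.3875 + -0.000071·14.2298 = 0.0346  (Raytheon)
Σw_i=1.0000  μᵀw=0.1140
σ²=wᵀΣw=λ₁·μ_p+λ₂ = 0.092006·0.114 + -0.000071 = 0.010418 ≈ 0.0104


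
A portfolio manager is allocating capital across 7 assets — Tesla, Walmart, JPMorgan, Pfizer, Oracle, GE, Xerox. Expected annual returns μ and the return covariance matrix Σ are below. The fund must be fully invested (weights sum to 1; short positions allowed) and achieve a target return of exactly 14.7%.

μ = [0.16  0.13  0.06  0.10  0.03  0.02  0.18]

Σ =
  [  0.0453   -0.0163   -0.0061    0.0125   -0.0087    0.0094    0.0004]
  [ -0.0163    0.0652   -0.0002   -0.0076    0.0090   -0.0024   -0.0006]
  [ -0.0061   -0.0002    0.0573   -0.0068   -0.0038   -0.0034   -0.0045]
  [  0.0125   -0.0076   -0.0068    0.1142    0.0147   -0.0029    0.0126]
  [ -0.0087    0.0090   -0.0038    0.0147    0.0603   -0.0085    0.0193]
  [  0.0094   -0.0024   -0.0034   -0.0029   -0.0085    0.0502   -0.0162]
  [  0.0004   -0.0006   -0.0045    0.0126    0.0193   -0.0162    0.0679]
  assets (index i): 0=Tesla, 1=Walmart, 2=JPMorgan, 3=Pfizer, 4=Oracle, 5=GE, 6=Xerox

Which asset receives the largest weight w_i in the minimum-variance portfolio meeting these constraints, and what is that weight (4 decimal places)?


Tesla (0.3773)

u=Σ⁻¹μ = [4.6426  3.2811  1.8668  0.4113  -0.1324  0.7553  2.9179]
v=Σ⁻¹𝟙 = [29.6746  22.3298  25.2279  5.2079  16.0199  25.6461  17.0209]
a=μᵀu=1.858844  b=𝟙ᵀu=13.742559  c=𝟙ᵀv=141.127185  D=ac−b²=73.475538
λ₁=(c·0.147−b)/D = (141.127185·0.147−13.742559)/73.475538 = 0.095312
λ₂=(a−b·0.147)/D = (1.858844−13.742559·0.147)/73.475538 = -0.002195
w* = 0.095312·u + -0.002195·v:
  w_0 = 0.095312·4.6426 + -0.002195·29.6746 = 0.3773  (Tesla)
  w_1 = 0.095312·3.2811 + -0.002195·22.3298 = 0.2637  (Walmart)
  w_2 = 0.095312·1.8668 + -0.002195·25.2279 = 0.1225  (JPMorgan)
  w_3 = 0.095312·0.4113 + -0.002195·5.2079 = 0.0278  (Pfizer)
  w_4 = 0.095312·-0.1324 + -0.002195·16.0199 = -0.0478  (Oracle)
  w_5 = 0.095312·0.7553 + -0.002195·25.6461 = 0.0157  (GE)
  w_6 = 0.095312·2.9179 + -0.002195·17.0209 = 0.2407  (Xerox)
Σw_i=1.0000  μᵀw=0.1470
σ²=wᵀΣw=λ₁·μ_p+λ₂ = 0.095312·0.147 + -0.002195 = 0.011815 ≈ 0.0118


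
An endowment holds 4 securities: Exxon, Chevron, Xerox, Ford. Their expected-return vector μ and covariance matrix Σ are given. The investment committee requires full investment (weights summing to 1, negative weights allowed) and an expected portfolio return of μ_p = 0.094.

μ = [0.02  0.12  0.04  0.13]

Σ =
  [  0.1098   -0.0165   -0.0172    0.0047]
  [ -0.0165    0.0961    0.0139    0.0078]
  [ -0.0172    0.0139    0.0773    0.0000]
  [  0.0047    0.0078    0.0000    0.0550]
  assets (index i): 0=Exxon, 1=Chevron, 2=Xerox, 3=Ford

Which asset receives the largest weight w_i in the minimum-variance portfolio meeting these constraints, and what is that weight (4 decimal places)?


x=Σ⁻¹μ = [0.3108  1.0676  0.3947  2.1857]
y=Σ⁻¹𝟙 = [11.9914  9.1587  13.9579  15.8582]
a=μᵀx=0.434251  b=𝟙ᵀx=3.958757  c=𝟙ᵀy=50.966277  D=ac−b²=6.460376
λ₁=(c·0.094−b)/D = (50.966277·0.094−3.958757)/6.460376 = 0.128796
λ₂=(a−b·0.094)/D = (0.434251−3.958757·0.094)/6.460376 = 0.009617
w* = 0.128796·x + 0.009617·y:
  w_0 = 0.128796·0.3108 + 0.009617·11.9914 = 0.1554  (Exxon)
  w_1 = 0.128796·1.0676 + 0.009617·9.1587 = 0.2256  (Chevron)
  w_2 = 0.128796·0.3947 + 0.009617·13.9579 = 0.1851  (Xerox)
  w_3 = 0.128796·2.1857 + 0.009617·15.8582 = 0.4340  (Ford)
Σw_i=1.0000  μᵀw=0.0940
σ²=wᵀΣw=λ₁·μ_p+λ₂ = 0.128796·0.094 + 0.009617 = 0.021724 ≈ 0.0217

Ford (0.4340)


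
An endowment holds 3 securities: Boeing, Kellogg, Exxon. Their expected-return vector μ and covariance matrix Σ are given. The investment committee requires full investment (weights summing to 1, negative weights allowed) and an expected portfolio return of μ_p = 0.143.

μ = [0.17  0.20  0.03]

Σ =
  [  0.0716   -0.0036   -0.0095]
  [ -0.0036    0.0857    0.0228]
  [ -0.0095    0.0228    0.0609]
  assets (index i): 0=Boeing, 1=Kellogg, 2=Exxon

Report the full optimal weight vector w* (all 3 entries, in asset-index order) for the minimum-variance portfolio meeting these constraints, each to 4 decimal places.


0.4410  0.3015  0.2575

p=Σ⁻¹μ = [2.4927  2.4477  -0.0349]
q=Σ⁻¹𝟙 = [16.4914  8.1169  15.9541]
a=μᵀp=0.912263  b=𝟙ᵀp=4.905536  c=𝟙ᵀq=40.562359  D=ac−b²=12.939258
λ₁=(c·0.143−b)/D = (40.562359·0.143−4.905536)/12.939258 = 0.069160
λ₂=(a−b·0.143)/D = (0.912263−4.905536·0.143)/12.939258 = 0.016289
w* = 0.069160·p + 0.016289·q:
  w_0 = 0.069160·2.4927 + 0.016289·16.4914 = 0.4410  (Boeing)
  w_1 = 0.069160·2.4477 + 0.016289·8.1169 = 0.3015  (Kellogg)
  w_2 = 0.069160·-0.0349 + 0.016289·15.9541 = 0.2575  (Exxon)
Σw_i=1.0000  μᵀw=0.1430
σ²=wᵀΣw=λ₁·μ_p+λ₂ = 0.069160·0.143 + 0.016289 = 0.026179 ≈ 0.0262


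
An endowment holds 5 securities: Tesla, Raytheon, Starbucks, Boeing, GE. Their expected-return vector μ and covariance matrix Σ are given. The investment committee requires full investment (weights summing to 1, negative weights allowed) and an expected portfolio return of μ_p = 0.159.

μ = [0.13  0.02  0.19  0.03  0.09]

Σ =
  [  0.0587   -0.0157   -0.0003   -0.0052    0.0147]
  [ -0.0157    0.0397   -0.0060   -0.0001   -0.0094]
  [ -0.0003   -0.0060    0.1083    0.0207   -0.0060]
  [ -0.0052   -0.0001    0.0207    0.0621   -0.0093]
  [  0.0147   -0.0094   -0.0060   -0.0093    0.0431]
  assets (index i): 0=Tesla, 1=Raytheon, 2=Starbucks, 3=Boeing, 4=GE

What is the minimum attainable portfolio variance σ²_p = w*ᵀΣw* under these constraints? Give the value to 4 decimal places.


0.0359

g=Σ⁻¹μ = [2.3160  2.2165  1.9337  0.3546  2.1274]
h=Σ⁻¹𝟙 = [22.6633  42.8426  9.6431  19.3998  30.3444]
a=μᵀg=0.914917  b=𝟙ᵀg=8.948262  c=𝟙ᵀh=124.893190  D=ac−b²=34.195565
λ₁=(c·0.159−b)/D = (124.893190·0.159−8.948262)/34.195565 = 0.319040
λ₂=(a−b·0.159)/D = (0.914917−8.948262·0.159)/34.195565 = -0.014852
w* = 0.319040·g + -0.014852·h:
  w_0 = 0.319040·2.3160 + -0.014852·22.6633 = 0.4023  (Tesla)
  w_1 = 0.319040·2.2165 + -0.014852·42.8426 = 0.0709  (Raytheon)
  w_2 = 0.319040·1.9337 + -0.014852·9.6431 = 0.4737  (Starbucks)
  w_3 = 0.319040·0.3546 + -0.014852·19.3998 = -0.1750  (Boeing)
  w_4 = 0.319040·2.1274 + -0.014852·30.3444 = 0.2281  (GE)
Σw_i=1.0000  μᵀw=0.1590
σ²=wᵀΣw=λ₁·μ_p+λ₂ = 0.319040·0.159 + -0.014852 = 0.035876 ≈ 0.0359


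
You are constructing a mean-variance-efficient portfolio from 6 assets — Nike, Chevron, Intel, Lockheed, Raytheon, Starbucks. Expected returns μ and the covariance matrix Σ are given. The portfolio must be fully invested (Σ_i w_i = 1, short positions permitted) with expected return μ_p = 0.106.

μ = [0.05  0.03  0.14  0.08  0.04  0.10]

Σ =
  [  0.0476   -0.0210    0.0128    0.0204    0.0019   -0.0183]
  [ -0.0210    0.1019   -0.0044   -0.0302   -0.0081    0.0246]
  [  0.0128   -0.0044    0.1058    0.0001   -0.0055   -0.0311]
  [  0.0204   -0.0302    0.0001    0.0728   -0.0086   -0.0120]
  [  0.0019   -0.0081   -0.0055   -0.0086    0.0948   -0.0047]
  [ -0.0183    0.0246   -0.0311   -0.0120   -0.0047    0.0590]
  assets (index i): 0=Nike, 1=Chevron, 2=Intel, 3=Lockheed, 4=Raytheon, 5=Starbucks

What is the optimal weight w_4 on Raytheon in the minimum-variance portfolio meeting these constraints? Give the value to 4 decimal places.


x=Σ⁻¹μ = [1.2329  0.3310  2.2677  1.5718  0.8744  3.5240]
y=Σ⁻¹𝟙 = [26.6868  15.1483  17.4812  19.8930  15.7841  33.4286]
a=μᵀx=0.902175  b=𝟙ᵀx=9.801825  c=𝟙ᵀy=128.422086  D=ac−b²=19.783430
λ₁=(c·0.106−b)/D = (128.422086·0.106−9.801825)/19.783430 = 0.192632
λ₂=(a−b·0.106)/D = (0.902175−9.801825·0.106)/19.783430 = -0.006916
w* = 0.192632·x + -0.006916·y:
  w_0 = 0.192632·1.2329 + -0.006916·26.6868 = 0.0529  (Nike)
  w_1 = 0.192632·0.3310 + -0.006916·15.1483 = -0.0410  (Chevron)
  w_2 = 0.192632·2.2677 + -0.006916·17.4812 = 0.3159  (Intel)
  w_3 = 0.192632·1.5718 + -0.006916·19.8930 = 0.1652  (Lockheed)
  w_4 = 0.192632·0.8744 + -0.006916·15.7841 = 0.0593  (Raytheon)
  w_5 = 0.192632·3.5240 + -0.006916·33.4286 = 0.4477  (Starbucks)
Σw_i=1.0000  μᵀw=0.1060
σ²=wᵀΣw=λ₁·μ_p+λ₂ = 0.192632·0.106 + -0.006916 = 0.013503 ≈ 0.0135

0.0593


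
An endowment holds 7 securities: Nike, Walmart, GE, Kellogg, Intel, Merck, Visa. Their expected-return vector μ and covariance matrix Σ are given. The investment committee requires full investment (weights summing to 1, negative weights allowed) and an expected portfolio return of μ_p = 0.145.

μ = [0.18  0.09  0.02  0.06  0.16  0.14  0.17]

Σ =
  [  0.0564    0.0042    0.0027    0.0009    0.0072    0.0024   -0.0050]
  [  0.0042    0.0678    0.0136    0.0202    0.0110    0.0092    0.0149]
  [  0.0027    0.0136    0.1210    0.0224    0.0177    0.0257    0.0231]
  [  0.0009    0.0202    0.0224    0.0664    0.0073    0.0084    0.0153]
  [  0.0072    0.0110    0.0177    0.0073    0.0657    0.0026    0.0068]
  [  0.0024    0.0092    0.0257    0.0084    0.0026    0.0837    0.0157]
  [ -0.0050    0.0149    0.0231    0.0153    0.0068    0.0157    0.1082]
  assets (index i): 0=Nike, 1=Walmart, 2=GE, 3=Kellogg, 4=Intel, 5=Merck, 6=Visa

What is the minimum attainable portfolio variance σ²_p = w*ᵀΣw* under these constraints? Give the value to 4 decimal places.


0.0179

x=Σ⁻¹μ = [3.0090  0.3796  -0.8859  0.3011  2.0381  1.4481  1.4663]
y=Σ⁻¹𝟙 = [15.8901  6.8823  1.2043  8.8963  10.1035  8.0888  5.7049]
a=μᵀx=1.354237  b=𝟙ᵀx=7.756321  c=𝟙ᵀy=56.770239  D=ac−b²=16.719831
λ₁=(c·0.145−b)/D = (56.770239·0.145−7.756321)/16.719831 = 0.028431
λ₂=(a−b·0.145)/D = (1.354237−7.756321·0.145)/16.719831 = 0.013730
w* = 0.028431·x + 0.013730·y:
  w_0 = 0.028431·3.0090 + 0.013730·15.8901 = 0.3037  (Nike)
  w_1 = 0.028431·0.3796 + 0.013730·6.8823 = 0.1053  (Walmart)
  w_2 = 0.028431·-0.8859 + 0.013730·1.2043 = -0.0087  (GE)
  w_3 = 0.028431·0.3011 + 0.013730·8.8963 = 0.1307  (Kellogg)
  w_4 = 0.028431·2.0381 + 0.013730·10.1035 = 0.1967  (Intel)
  w_5 = 0.028431·1.4481 + 0.013730·8.0888 = 0.1522  (Merck)
  w_6 = 0.028431·1.4663 + 0.013730·5.7049 = 0.1200  (Visa)
Σw_i=1.0000  μᵀw=0.1450
σ²=wᵀΣw=λ₁·μ_p+λ₂ = 0.028431·0.145 + 0.013730 = 0.017853 ≈ 0.0179
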